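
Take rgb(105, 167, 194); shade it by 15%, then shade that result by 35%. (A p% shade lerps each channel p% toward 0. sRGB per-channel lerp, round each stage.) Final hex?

Per channel, c → c + 0.15(0 − c):
  R: 105 + 0.15×(0−105) = 105 − 15.75 = 89.25 → 89
  G: 167 − 25.05 = 141.95 → 142
  B: 194 + 0.15×(0−194) = 194 − 29.1 = 164.9 → 165
After the shade: rgb(89, 142, 165) = #598ea5.
Per channel, c → c + 0.35(0 − c):
  R: 89 − 31.15 = 57.85 → 58
  G: 142 + 0.35×(0−142) = 142 − 49.7 = 92.3 → 92
  B: 165 + 0.35×(0−165) = 165 − 57.75 = 107.25 → 107
rgb(58, 92, 107) = #3a5c6b.

#3a5c6b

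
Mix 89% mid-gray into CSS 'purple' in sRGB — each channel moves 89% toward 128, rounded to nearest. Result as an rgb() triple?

rgb(128, 114, 128)

CSS purple is rgb(128, 0, 128).
Per channel, c → c + 0.89(128 − c):
  R: 128 + 0.89×(128−128) = 128 + 0 = 128 → 128
  G: 0 + 113.92 = 113.92 → 114
  B: 128 + 0 = 128 → 128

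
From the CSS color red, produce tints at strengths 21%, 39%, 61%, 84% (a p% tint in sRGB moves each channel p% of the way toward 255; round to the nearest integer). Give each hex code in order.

CSS red is rgb(255, 0, 0).
21%: (255→255, 0 + 53.55 = 53.55→54, 0 + 53.55 = 53.55→54) → #FF3636
39%: (255→255, 0 + 99.45 = 99.45→99, 0 + 99.45 = 99.45→99) → #FF6363
61%: (255→255, 0 + 155.55 = 155.55→156, 0 + 155.55 = 155.55→156) → #FF9C9C
84%: (255→255, 0 + 214.2 = 214.2→214, 0 + 214.2 = 214.2→214) → #FFD6D6

#FF3636, #FF6363, #FF9C9C, #FFD6D6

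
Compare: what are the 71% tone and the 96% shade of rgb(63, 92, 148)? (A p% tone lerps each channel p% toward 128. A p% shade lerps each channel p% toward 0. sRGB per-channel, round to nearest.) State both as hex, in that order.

#6D7686, #030406

71% tone:
  R: 63 + 0.71×(128−63) = 63 + 46.15 = 109.15 → 109
  G: 92 + 25.56 = 117.56 → 118
  B: 148 + 0.71×(128−148) = 148 − 14.2 = 133.8 → 134
  → #6D7686
96% shade:
  R: 63 − 60.48 = 2.52 → 3
  G: 92 + 0.96×(0−92) = 92 − 88.32 = 3.68 → 4
  B: 148 + 0.96×(0−148) = 148 − 142.08 = 5.92 → 6
  → #030406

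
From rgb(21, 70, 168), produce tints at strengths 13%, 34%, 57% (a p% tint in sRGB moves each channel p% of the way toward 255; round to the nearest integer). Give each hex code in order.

13%: (21 + 30.42 = 51.42→51, 70 + 24.05 = 94.05→94, 168 + 11.31 = 179.31→179) → #335eb3
34%: (21 + 79.56 = 100.56→101, 70 + 62.9 = 132.9→133, 168 + 29.58 = 197.58→198) → #6585c6
57%: (21 + 133.38 = 154.38→154, 70 + 105.45 = 175.45→175, 168 + 49.59 = 217.59→218) → #9aafda

#335eb3, #6585c6, #9aafda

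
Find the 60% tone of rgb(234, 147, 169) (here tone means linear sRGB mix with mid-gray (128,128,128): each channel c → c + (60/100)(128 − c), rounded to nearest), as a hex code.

#aa8890

Lerp each channel 60% toward 128:
  R: 234 + 0.6×(128−234) = 234 − 63.6 = 170.4 → 170
  G: 147 + 0.6×(128−147) = 147 − 11.4 = 135.6 → 136
  B: 169 + 0.6×(128−169) = 169 − 24.6 = 144.4 → 144
rgb(170, 136, 144) = #aa8890.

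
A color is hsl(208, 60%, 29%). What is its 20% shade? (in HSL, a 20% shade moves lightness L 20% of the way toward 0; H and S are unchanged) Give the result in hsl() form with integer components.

hsl(208, 60%, 23%)

L moves 20% from 29 toward 0: 29 − 5.8 = 23.2 → 23.
H and S are unchanged.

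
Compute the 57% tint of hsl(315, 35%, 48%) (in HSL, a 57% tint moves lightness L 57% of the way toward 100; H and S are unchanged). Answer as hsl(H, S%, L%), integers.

hsl(315, 35%, 78%)

L moves 57% from 48 toward 100: 48 + 29.64 = 77.64 → 78.
H and S are unchanged.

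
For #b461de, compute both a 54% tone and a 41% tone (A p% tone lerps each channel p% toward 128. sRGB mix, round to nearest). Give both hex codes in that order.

#9872ab, #9f6eb7

#b461de is rgb(180, 97, 222).
54% tone:
  R: 180 + 0.54×(128−180) = 180 − 28.08 = 151.92 → 152
  G: 97 + 16.74 = 113.74 → 114
  B: 222 + 0.54×(128−222) = 222 − 50.76 = 171.24 → 171
  → #9872ab
41% tone:
  R: 180 + 0.41×(128−180) = 180 − 21.32 = 158.68 → 159
  G: 97 + 0.41×(128−97) = 97 + 12.71 = 109.71 → 110
  B: 222 + 0.41×(128−222) = 222 − 38.54 = 183.46 → 183
  → #9f6eb7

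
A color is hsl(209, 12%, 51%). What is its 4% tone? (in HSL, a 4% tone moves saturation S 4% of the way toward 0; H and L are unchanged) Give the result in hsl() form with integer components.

S moves 4% from 12 toward 0: 12 − 0.48 = 11.52 → 12.
H and L are unchanged.

hsl(209, 12%, 51%)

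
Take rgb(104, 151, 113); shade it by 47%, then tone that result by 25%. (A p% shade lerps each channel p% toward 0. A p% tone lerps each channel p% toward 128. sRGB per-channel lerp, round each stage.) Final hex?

Per channel, c → c + 0.47(0 − c):
  R: 104 − 48.88 = 55.12 → 55
  G: 151 + 0.47×(0−151) = 151 − 70.97 = 80.03 → 80
  B: 113 − 53.11 = 59.89 → 60
After the shade: rgb(55, 80, 60) = #37503C.
A 25% tone moves each channel 25% toward 128:
  R: 55 + 0.25×(128−55) = 55 + 18.25 = 73.25 → 73
  G: 80 + 0.25×(128−80) = 80 + 12 = 92 → 92
  B: 60 + 0.25×(128−60) = 60 + 17 = 77 → 77
rgb(73, 92, 77) = #495C4D.

#495C4D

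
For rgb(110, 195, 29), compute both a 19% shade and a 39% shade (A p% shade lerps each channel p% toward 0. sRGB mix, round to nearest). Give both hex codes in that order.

19% shade:
  R: 110 − 20.9 = 89.1 → 89
  G: 195 + 0.19×(0−195) = 195 − 37.05 = 157.95 → 158
  B: 29 + 0.19×(0−29) = 29 − 5.51 = 23.49 → 23
  → #599e17
39% shade:
  R: 110 − 42.9 = 67.1 → 67
  G: 195 + 0.39×(0−195) = 195 − 76.05 = 118.95 → 119
  B: 29 + 0.39×(0−29) = 29 − 11.31 = 17.69 → 18
  → #437712

#599e17, #437712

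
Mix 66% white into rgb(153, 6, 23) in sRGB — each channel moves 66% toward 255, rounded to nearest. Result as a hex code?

#DCAAB0

Per channel, c → c + 0.66(255 − c):
  R: 153 + 0.66×(255−153) = 153 + 67.32 = 220.32 → 220
  G: 6 + 164.34 = 170.34 → 170
  B: 23 + 0.66×(255−23) = 23 + 153.12 = 176.12 → 176
rgb(220, 170, 176) = #DCAAB0.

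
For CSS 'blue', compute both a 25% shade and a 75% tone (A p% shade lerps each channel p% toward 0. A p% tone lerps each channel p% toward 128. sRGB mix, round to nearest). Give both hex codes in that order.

CSS blue is rgb(0, 0, 255).
25% shade:
  R: 0 + 0 = 0 → 0
  G: 0 + 0 = 0 → 0
  B: 255 − 63.75 = 191.25 → 191
  → #0000BF
75% tone:
  R: 0 + 0.75×(128−0) = 0 + 96 = 96 → 96
  G: 0 + 0.75×(128−0) = 0 + 96 = 96 → 96
  B: 255 − 95.25 = 159.75 → 160
  → #6060A0

#0000BF, #6060A0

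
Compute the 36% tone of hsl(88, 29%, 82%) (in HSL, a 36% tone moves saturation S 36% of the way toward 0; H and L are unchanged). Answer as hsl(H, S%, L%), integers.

hsl(88, 19%, 82%)

S moves 36% from 29 toward 0: 29 − 10.44 = 18.56 → 19.
H and L are unchanged.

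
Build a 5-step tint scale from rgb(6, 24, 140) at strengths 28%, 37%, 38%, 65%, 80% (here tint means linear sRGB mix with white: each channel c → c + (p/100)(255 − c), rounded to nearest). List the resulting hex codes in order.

28%: (6 + 69.72 = 75.72→76, 24 + 64.68 = 88.68→89, 140 + 32.2 = 172.2→172) → #4c59ac
37%: (6 + 92.13 = 98.13→98, 24 + 85.47 = 109.47→109, 140 + 42.55 = 182.55→183) → #626db7
38%: (6 + 94.62 = 100.62→101, 24 + 87.78 = 111.78→112, 140 + 43.7 = 183.7→184) → #6570b8
65%: (6 + 161.85 = 167.85→168, 24 + 150.15 = 174.15→174, 140 + 74.75 = 214.75→215) → #a8aed7
80%: (6 + 199.2 = 205.2→205, 24 + 184.8 = 208.8→209, 140 + 92 = 232→232) → #cdd1e8

#4c59ac, #626db7, #6570b8, #a8aed7, #cdd1e8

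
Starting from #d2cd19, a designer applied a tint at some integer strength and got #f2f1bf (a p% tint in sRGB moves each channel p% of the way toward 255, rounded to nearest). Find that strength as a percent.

#d2cd19 is rgb(210, 205, 25); #f2f1bf is rgb(242, 241, 191).
On the B channel (widest range): 191 ≈ 25 + (p/100)(255 − 25), so p ≈ 100×(191 − 25)/(255 − 25) = 16600/230 = 72.17.
p = 72 reproduces all three channels after rounding.

72%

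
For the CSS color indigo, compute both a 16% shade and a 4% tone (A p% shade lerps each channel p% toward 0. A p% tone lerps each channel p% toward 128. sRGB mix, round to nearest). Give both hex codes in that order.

#3F006D, #4D0582

CSS indigo is rgb(75, 0, 130).
16% shade:
  R: 75 + 0.16×(0−75) = 75 − 12 = 63 → 63
  G: 0 + 0.16×(0−0) = 0 + 0 = 0 → 0
  B: 130 − 20.8 = 109.2 → 109
  → #3F006D
4% tone:
  R: 75 + 0.04×(128−75) = 75 + 2.12 = 77.12 → 77
  G: 0 + 0.04×(128−0) = 0 + 5.12 = 5.12 → 5
  B: 130 − 0.08 = 129.92 → 130
  → #4D0582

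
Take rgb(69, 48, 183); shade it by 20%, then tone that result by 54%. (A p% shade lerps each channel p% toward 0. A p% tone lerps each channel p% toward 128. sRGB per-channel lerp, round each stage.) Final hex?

Per channel, c → c + 0.2(0 − c):
  R: 69 − 13.8 = 55.2 → 55
  G: 48 − 9.6 = 38.4 → 38
  B: 183 + 0.2×(0−183) = 183 − 36.6 = 146.4 → 146
After the shade: rgb(55, 38, 146) = #372692.
Lerp each channel 54% toward 128:
  R: 55 + 39.42 = 94.42 → 94
  G: 38 + 0.54×(128−38) = 38 + 48.6 = 86.6 → 87
  B: 146 − 9.72 = 136.28 → 136
rgb(94, 87, 136) = #5e5788.

#5e5788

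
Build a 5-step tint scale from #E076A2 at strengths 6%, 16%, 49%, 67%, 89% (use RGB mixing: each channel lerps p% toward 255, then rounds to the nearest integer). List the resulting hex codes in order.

#E27EA8, #E58CB1, #EFB9D0, #F5D2E0, #FCF0F5

#E076A2 is rgb(224, 118, 162).
6%: (224 + 1.86 = 225.86→226, 118 + 8.22 = 126.22→126, 162 + 5.58 = 167.58→168) → #E27EA8
16%: (224 + 4.96 = 228.96→229, 118 + 21.92 = 139.92→140, 162 + 14.88 = 176.88→177) → #E58CB1
49%: (224 + 15.19 = 239.19→239, 118 + 67.13 = 185.13→185, 162 + 45.57 = 207.57→208) → #EFB9D0
67%: (224 + 20.77 = 244.77→245, 118 + 91.79 = 209.79→210, 162 + 62.31 = 224.31→224) → #F5D2E0
89%: (224 + 27.59 = 251.59→252, 118 + 121.93 = 239.93→240, 162 + 82.77 = 244.77→245) → #FCF0F5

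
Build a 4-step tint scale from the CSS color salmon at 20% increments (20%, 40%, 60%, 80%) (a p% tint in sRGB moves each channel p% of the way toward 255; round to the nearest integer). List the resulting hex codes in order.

#FB998E, #FCB3AA, #FDCCC7, #FEE6E3

CSS salmon is rgb(250, 128, 114).
20%: (250 + 1 = 251→251, 128 + 25.4 = 153.4→153, 114 + 28.2 = 142.2→142) → #FB998E
40%: (250 + 2 = 252→252, 128 + 50.8 = 178.8→179, 114 + 56.4 = 170.4→170) → #FCB3AA
60%: (250 + 3 = 253→253, 128 + 76.2 = 204.2→204, 114 + 84.6 = 198.6→199) → #FDCCC7
80%: (250 + 4 = 254→254, 128 + 101.6 = 229.6→230, 114 + 112.8 = 226.8→227) → #FEE6E3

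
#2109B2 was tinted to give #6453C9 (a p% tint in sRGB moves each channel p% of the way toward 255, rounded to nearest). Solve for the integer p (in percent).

#2109B2 is rgb(33, 9, 178); #6453C9 is rgb(100, 83, 201).
On the G channel (widest range): 83 ≈ 9 + (p/100)(255 − 9), so p ≈ 100×(83 − 9)/(255 − 9) = 7400/246 = 30.08.
p = 30 reproduces all three channels after rounding.

30%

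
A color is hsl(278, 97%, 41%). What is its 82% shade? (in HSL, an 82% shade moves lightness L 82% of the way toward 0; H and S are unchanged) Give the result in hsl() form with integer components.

L moves 82% from 41 toward 0: 41 − 33.62 = 7.38 → 7.
H and S are unchanged.

hsl(278, 97%, 7%)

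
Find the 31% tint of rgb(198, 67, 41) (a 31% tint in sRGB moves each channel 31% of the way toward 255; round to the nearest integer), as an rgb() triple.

A 31% tint moves each channel 31% toward 255:
  R: 198 + 17.67 = 215.67 → 216
  G: 67 + 0.31×(255−67) = 67 + 58.28 = 125.28 → 125
  B: 41 + 0.31×(255−41) = 41 + 66.34 = 107.34 → 107

rgb(216, 125, 107)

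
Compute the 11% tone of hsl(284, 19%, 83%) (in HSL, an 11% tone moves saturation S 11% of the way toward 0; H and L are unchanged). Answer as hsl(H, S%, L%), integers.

S moves 11% from 19 toward 0: 19 − 2.09 = 16.91 → 17.
H and L are unchanged.

hsl(284, 17%, 83%)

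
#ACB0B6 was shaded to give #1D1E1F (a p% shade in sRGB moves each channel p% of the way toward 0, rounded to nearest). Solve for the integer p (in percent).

#ACB0B6 is rgb(172, 176, 182); #1D1E1F is rgb(29, 30, 31).
On the B channel (widest range): 31 ≈ 182 + (p/100)(0 − 182), so p ≈ 100×(31 − 182)/(0 − 182) = -15100/-182 = 82.97.
p = 83 reproduces all three channels after rounding.

83%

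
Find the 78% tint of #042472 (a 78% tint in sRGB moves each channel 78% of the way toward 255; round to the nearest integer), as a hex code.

#042472 is rgb(4, 36, 114).
A 78% tint moves each channel 78% toward 255:
  R: 4 + 195.78 = 199.78 → 200
  G: 36 + 0.78×(255−36) = 36 + 170.82 = 206.82 → 207
  B: 114 + 0.78×(255−114) = 114 + 109.98 = 223.98 → 224
rgb(200, 207, 224) = #C8CFE0.

#C8CFE0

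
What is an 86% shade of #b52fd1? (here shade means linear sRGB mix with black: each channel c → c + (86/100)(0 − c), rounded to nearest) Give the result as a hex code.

#19071d

#b52fd1 is rgb(181, 47, 209).
Lerp each channel 86% toward 0:
  R: 181 + 0.86×(0−181) = 181 − 155.66 = 25.34 → 25
  G: 47 + 0.86×(0−47) = 47 − 40.42 = 6.58 → 7
  B: 209 + 0.86×(0−209) = 209 − 179.74 = 29.26 → 29
rgb(25, 7, 29) = #19071d.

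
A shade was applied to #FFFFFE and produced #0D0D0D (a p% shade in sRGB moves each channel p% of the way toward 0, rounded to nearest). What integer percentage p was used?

95%

#FFFFFE is rgb(255, 255, 254); #0D0D0D is rgb(13, 13, 13).
On the R channel (widest range): 13 ≈ 255 + (p/100)(0 − 255), so p ≈ 100×(13 − 255)/(0 − 255) = -24200/-255 = 94.90.
p = 95 reproduces all three channels after rounding.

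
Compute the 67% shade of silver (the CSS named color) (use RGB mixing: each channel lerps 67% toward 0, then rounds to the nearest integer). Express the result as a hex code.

#3F3F3F

CSS silver is rgb(192, 192, 192).
Per channel, c → c + 0.67(0 − c):
  R: 192 − 128.64 = 63.36 → 63
  G: 192 − 128.64 = 63.36 → 63
  B: 192 − 128.64 = 63.36 → 63
rgb(63, 63, 63) = #3F3F3F.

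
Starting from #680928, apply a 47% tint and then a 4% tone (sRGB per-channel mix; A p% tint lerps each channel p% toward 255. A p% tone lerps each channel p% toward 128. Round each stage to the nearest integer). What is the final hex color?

#680928 is rgb(104, 9, 40).
Lerp each channel 47% toward 255:
  R: 104 + 0.47×(255−104) = 104 + 70.97 = 174.97 → 175
  G: 9 + 115.62 = 124.62 → 125
  B: 40 + 0.47×(255−40) = 40 + 101.05 = 141.05 → 141
After the tint: rgb(175, 125, 141) = #AF7D8D.
Lerp each channel 4% toward 128:
  R: 175 − 1.88 = 173.12 → 173
  G: 125 + 0.12 = 125.12 → 125
  B: 141 + 0.04×(128−141) = 141 − 0.52 = 140.48 → 140
rgb(173, 125, 140) = #AD7D8C.

#AD7D8C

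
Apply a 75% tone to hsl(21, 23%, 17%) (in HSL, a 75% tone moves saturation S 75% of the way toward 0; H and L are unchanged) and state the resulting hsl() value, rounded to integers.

hsl(21, 6%, 17%)

S moves 75% from 23 toward 0: 23 − 17.25 = 5.75 → 6.
H and L are unchanged.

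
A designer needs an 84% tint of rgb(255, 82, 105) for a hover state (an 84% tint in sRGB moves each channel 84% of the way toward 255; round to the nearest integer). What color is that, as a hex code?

#FFE3E7

Per channel, c → c + 0.84(255 − c):
  R: 255 + 0.84×(255−255) = 255 + 0 = 255 → 255
  G: 82 + 0.84×(255−82) = 82 + 145.32 = 227.32 → 227
  B: 105 + 0.84×(255−105) = 105 + 126 = 231 → 231
rgb(255, 227, 231) = #FFE3E7.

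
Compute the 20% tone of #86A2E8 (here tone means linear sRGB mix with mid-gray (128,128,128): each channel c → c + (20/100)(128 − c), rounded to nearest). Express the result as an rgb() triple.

#86A2E8 is rgb(134, 162, 232).
Per channel, c → c + 0.2(128 − c):
  R: 134 + 0.2×(128−134) = 134 − 1.2 = 132.8 → 133
  G: 162 + 0.2×(128−162) = 162 − 6.8 = 155.2 → 155
  B: 232 + 0.2×(128−232) = 232 − 20.8 = 211.2 → 211

rgb(133, 155, 211)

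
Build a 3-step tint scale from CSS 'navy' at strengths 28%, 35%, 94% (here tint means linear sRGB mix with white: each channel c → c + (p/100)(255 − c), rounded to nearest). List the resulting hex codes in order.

#4747A4, #5959AC, #F0F0F7

CSS navy is rgb(0, 0, 128).
28%: (0 + 71.4 = 71.4→71, 0 + 71.4 = 71.4→71, 128 + 35.56 = 163.56→164) → #4747A4
35%: (0 + 89.25 = 89.25→89, 0 + 89.25 = 89.25→89, 128 + 44.45 = 172.45→172) → #5959AC
94%: (0 + 239.7 = 239.7→240, 0 + 239.7 = 239.7→240, 128 + 119.38 = 247.38→247) → #F0F0F7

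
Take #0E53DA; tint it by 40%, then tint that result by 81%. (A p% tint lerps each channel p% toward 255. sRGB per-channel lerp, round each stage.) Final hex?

#0E53DA is rgb(14, 83, 218).
Per channel, c → c + 0.4(255 − c):
  R: 14 + 0.4×(255−14) = 14 + 96.4 = 110.4 → 110
  G: 83 + 68.8 = 151.8 → 152
  B: 218 + 0.4×(255−218) = 218 + 14.8 = 232.8 → 233
After the tint: rgb(110, 152, 233) = #6E98E9.
An 81% tint moves each channel 81% toward 255:
  R: 110 + 0.81×(255−110) = 110 + 117.45 = 227.45 → 227
  G: 152 + 83.43 = 235.43 → 235
  B: 233 + 17.82 = 250.82 → 251
rgb(227, 235, 251) = #E3EBFB.

#E3EBFB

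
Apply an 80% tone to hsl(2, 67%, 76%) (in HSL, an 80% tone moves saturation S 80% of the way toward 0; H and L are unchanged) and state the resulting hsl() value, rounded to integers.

S moves 80% from 67 toward 0: 67 − 53.6 = 13.4 → 13.
H and L are unchanged.

hsl(2, 13%, 76%)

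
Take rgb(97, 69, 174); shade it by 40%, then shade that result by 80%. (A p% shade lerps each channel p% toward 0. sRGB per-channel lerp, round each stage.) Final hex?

A 40% shade moves each channel 40% toward 0:
  R: 97 + 0.4×(0−97) = 97 − 38.8 = 58.2 → 58
  G: 69 − 27.6 = 41.4 → 41
  B: 174 + 0.4×(0−174) = 174 − 69.6 = 104.4 → 104
After the shade: rgb(58, 41, 104) = #3a2968.
Lerp each channel 80% toward 0:
  R: 58 − 46.4 = 11.6 → 12
  G: 41 − 32.8 = 8.2 → 8
  B: 104 + 0.8×(0−104) = 104 − 83.2 = 20.8 → 21
rgb(12, 8, 21) = #0c0815.

#0c0815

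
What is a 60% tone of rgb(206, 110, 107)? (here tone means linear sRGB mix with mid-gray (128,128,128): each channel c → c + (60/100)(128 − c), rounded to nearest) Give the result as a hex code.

#9f7978

Per channel, c → c + 0.6(128 − c):
  R: 206 + 0.6×(128−206) = 206 − 46.8 = 159.2 → 159
  G: 110 + 0.6×(128−110) = 110 + 10.8 = 120.8 → 121
  B: 107 + 0.6×(128−107) = 107 + 12.6 = 119.6 → 120
rgb(159, 121, 120) = #9f7978.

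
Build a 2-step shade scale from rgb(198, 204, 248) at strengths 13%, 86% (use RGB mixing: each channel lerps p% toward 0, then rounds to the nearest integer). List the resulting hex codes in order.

13%: (198 − 25.74 = 172.26→172, 204 − 26.52 = 177.48→177, 248 − 32.24 = 215.76→216) → #ACB1D8
86%: (198 − 170.28 = 27.72→28, 204 − 175.44 = 28.56→29, 248 − 213.28 = 34.72→35) → #1C1D23

#ACB1D8, #1C1D23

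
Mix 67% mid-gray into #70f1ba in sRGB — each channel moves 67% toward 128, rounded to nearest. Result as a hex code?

#70f1ba is rgb(112, 241, 186).
Lerp each channel 67% toward 128:
  R: 112 + 0.67×(128−112) = 112 + 10.72 = 122.72 → 123
  G: 241 + 0.67×(128−241) = 241 − 75.71 = 165.29 → 165
  B: 186 + 0.67×(128−186) = 186 − 38.86 = 147.14 → 147
rgb(123, 165, 147) = #7ba593.

#7ba593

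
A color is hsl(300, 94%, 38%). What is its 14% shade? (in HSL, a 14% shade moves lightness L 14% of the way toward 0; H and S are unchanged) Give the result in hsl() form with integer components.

hsl(300, 94%, 33%)

L moves 14% from 38 toward 0: 38 − 5.32 = 32.68 → 33.
H and S are unchanged.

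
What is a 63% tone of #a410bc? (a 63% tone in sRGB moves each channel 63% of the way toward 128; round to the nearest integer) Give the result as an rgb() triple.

rgb(141, 87, 150)

#a410bc is rgb(164, 16, 188).
Per channel, c → c + 0.63(128 − c):
  R: 164 − 22.68 = 141.32 → 141
  G: 16 + 70.56 = 86.56 → 87
  B: 188 − 37.8 = 150.2 → 150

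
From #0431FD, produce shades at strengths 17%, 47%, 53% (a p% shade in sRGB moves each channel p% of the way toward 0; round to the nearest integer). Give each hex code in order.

#0329D2, #021A86, #021777

#0431FD is rgb(4, 49, 253).
17%: (4 − 0.68 = 3.32→3, 49 − 8.33 = 40.67→41, 253 − 43.01 = 209.99→210) → #0329D2
47%: (4 − 1.88 = 2.12→2, 49 − 23.03 = 25.97→26, 253 − 118.91 = 134.09→134) → #021A86
53%: (4 − 2.12 = 1.88→2, 49 − 25.97 = 23.03→23, 253 − 134.09 = 118.91→119) → #021777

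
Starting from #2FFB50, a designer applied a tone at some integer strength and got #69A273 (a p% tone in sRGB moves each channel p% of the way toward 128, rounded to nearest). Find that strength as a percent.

72%

#2FFB50 is rgb(47, 251, 80); #69A273 is rgb(105, 162, 115).
On the G channel (widest range): 162 ≈ 251 + (p/100)(128 − 251), so p ≈ 100×(162 − 251)/(128 − 251) = -8900/-123 = 72.36.
p = 72 reproduces all three channels after rounding.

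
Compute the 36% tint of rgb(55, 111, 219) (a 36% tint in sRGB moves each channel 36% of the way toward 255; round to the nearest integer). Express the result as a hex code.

A 36% tint moves each channel 36% toward 255:
  R: 55 + 72 = 127 → 127
  G: 111 + 51.84 = 162.84 → 163
  B: 219 + 0.36×(255−219) = 219 + 12.96 = 231.96 → 232
rgb(127, 163, 232) = #7fa3e8.

#7fa3e8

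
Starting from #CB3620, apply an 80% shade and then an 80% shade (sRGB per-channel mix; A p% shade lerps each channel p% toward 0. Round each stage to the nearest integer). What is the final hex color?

#080201

#CB3620 is rgb(203, 54, 32).
Per channel, c → c + 0.8(0 − c):
  R: 203 + 0.8×(0−203) = 203 − 162.4 = 40.6 → 41
  G: 54 + 0.8×(0−54) = 54 − 43.2 = 10.8 → 11
  B: 32 + 0.8×(0−32) = 32 − 25.6 = 6.4 → 6
After the shade: rgb(41, 11, 6) = #290B06.
An 80% shade moves each channel 80% toward 0:
  R: 41 + 0.8×(0−41) = 41 − 32.8 = 8.2 → 8
  G: 11 − 8.8 = 2.2 → 2
  B: 6 − 4.8 = 1.2 → 1
rgb(8, 2, 1) = #080201.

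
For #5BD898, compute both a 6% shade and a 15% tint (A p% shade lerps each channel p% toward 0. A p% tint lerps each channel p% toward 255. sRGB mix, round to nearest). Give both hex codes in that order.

#56CB8F, #74DEA7

#5BD898 is rgb(91, 216, 152).
6% shade:
  R: 91 + 0.06×(0−91) = 91 − 5.46 = 85.54 → 86
  G: 216 − 12.96 = 203.04 → 203
  B: 152 + 0.06×(0−152) = 152 − 9.12 = 142.88 → 143
  → #56CB8F
15% tint:
  R: 91 + 24.6 = 115.6 → 116
  G: 216 + 0.15×(255−216) = 216 + 5.85 = 221.85 → 222
  B: 152 + 15.45 = 167.45 → 167
  → #74DEA7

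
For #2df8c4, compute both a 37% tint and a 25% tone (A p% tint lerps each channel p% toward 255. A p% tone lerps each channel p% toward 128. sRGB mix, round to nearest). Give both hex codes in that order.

#7bfbda, #42dab3

#2df8c4 is rgb(45, 248, 196).
37% tint:
  R: 45 + 0.37×(255−45) = 45 + 77.7 = 122.7 → 123
  G: 248 + 0.37×(255−248) = 248 + 2.59 = 250.59 → 251
  B: 196 + 0.37×(255−196) = 196 + 21.83 = 217.83 → 218
  → #7bfbda
25% tone:
  R: 45 + 20.75 = 65.75 → 66
  G: 248 + 0.25×(128−248) = 248 − 30 = 218 → 218
  B: 196 + 0.25×(128−196) = 196 − 17 = 179 → 179
  → #42dab3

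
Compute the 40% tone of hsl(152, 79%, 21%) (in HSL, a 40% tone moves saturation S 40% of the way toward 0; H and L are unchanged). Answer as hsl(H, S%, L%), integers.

S moves 40% from 79 toward 0: 79 − 31.6 = 47.4 → 47.
H and L are unchanged.

hsl(152, 47%, 21%)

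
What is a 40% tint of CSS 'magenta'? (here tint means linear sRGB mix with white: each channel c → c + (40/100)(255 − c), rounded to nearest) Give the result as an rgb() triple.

CSS magenta is rgb(255, 0, 255).
Per channel, c → c + 0.4(255 − c):
  R: 255 + 0 = 255 → 255
  G: 0 + 0.4×(255−0) = 0 + 102 = 102 → 102
  B: 255 + 0 = 255 → 255

rgb(255, 102, 255)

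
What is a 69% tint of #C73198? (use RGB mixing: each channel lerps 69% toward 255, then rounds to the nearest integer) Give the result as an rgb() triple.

#C73198 is rgb(199, 49, 152).
A 69% tint moves each channel 69% toward 255:
  R: 199 + 0.69×(255−199) = 199 + 38.64 = 237.64 → 238
  G: 49 + 142.14 = 191.14 → 191
  B: 152 + 71.07 = 223.07 → 223

rgb(238, 191, 223)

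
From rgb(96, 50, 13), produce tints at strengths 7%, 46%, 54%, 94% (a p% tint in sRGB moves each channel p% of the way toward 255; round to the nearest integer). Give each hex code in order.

7%: (96 + 11.13 = 107.13→107, 50 + 14.35 = 64.35→64, 13 + 16.94 = 29.94→30) → #6B401E
46%: (96 + 73.14 = 169.14→169, 50 + 94.3 = 144.3→144, 13 + 111.32 = 124.32→124) → #A9907C
54%: (96 + 85.86 = 181.86→182, 50 + 110.7 = 160.7→161, 13 + 130.68 = 143.68→144) → #B6A190
94%: (96 + 149.46 = 245.46→245, 50 + 192.7 = 242.7→243, 13 + 227.48 = 240.48→240) → #F5F3F0

#6B401E, #A9907C, #B6A190, #F5F3F0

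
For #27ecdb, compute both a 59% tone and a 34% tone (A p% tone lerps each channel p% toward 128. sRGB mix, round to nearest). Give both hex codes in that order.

#27ecdb is rgb(39, 236, 219).
59% tone:
  R: 39 + 52.51 = 91.51 → 92
  G: 236 + 0.59×(128−236) = 236 − 63.72 = 172.28 → 172
  B: 219 + 0.59×(128−219) = 219 − 53.69 = 165.31 → 165
  → #5caca5
34% tone:
  R: 39 + 0.34×(128−39) = 39 + 30.26 = 69.26 → 69
  G: 236 − 36.72 = 199.28 → 199
  B: 219 + 0.34×(128−219) = 219 − 30.94 = 188.06 → 188
  → #45c7bc

#5caca5, #45c7bc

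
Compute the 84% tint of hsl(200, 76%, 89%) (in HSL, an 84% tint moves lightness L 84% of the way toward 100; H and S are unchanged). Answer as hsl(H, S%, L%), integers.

L moves 84% from 89 toward 100: 89 + 9.24 = 98.24 → 98.
H and S are unchanged.

hsl(200, 76%, 98%)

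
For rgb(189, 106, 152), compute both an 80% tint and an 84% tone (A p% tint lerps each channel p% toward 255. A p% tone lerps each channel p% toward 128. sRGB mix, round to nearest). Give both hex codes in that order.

#F2E1EA, #8A7C84

80% tint:
  R: 189 + 0.8×(255−189) = 189 + 52.8 = 241.8 → 242
  G: 106 + 0.8×(255−106) = 106 + 119.2 = 225.2 → 225
  B: 152 + 82.4 = 234.4 → 234
  → #F2E1EA
84% tone:
  R: 189 − 51.24 = 137.76 → 138
  G: 106 + 18.48 = 124.48 → 124
  B: 152 + 0.84×(128−152) = 152 − 20.16 = 131.84 → 132
  → #8A7C84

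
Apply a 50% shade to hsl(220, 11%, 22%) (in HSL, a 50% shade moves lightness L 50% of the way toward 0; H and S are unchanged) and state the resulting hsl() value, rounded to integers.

hsl(220, 11%, 11%)

L moves 50% from 22 toward 0: 22 − 11 = 11 → 11.
H and S are unchanged.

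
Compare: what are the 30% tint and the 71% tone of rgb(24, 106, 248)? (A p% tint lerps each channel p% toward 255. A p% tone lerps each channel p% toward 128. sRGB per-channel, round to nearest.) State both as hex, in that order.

30% tint:
  R: 24 + 0.3×(255−24) = 24 + 69.3 = 93.3 → 93
  G: 106 + 44.7 = 150.7 → 151
  B: 248 + 2.1 = 250.1 → 250
  → #5D97FA
71% tone:
  R: 24 + 0.71×(128−24) = 24 + 73.84 = 97.84 → 98
  G: 106 + 0.71×(128−106) = 106 + 15.62 = 121.62 → 122
  B: 248 + 0.71×(128−248) = 248 − 85.2 = 162.8 → 163
  → #627AA3

#5D97FA, #627AA3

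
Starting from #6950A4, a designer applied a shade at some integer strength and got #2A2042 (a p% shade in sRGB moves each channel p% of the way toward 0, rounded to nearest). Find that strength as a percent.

#6950A4 is rgb(105, 80, 164); #2A2042 is rgb(42, 32, 66).
On the B channel (widest range): 66 ≈ 164 + (p/100)(0 − 164), so p ≈ 100×(66 − 164)/(0 − 164) = -9800/-164 = 59.76.
p = 60 reproduces all three channels after rounding.

60%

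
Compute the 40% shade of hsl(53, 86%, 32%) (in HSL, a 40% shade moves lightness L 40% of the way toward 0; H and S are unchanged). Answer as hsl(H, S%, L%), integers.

hsl(53, 86%, 19%)

L moves 40% from 32 toward 0: 32 − 12.8 = 19.2 → 19.
H and S are unchanged.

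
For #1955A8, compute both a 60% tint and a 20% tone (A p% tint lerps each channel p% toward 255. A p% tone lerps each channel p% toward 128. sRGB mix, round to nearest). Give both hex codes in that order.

#A3BBDC, #2E5EA0

#1955A8 is rgb(25, 85, 168).
60% tint:
  R: 25 + 138 = 163 → 163
  G: 85 + 0.6×(255−85) = 85 + 102 = 187 → 187
  B: 168 + 0.6×(255−168) = 168 + 52.2 = 220.2 → 220
  → #A3BBDC
20% tone:
  R: 25 + 20.6 = 45.6 → 46
  G: 85 + 0.2×(128−85) = 85 + 8.6 = 93.6 → 94
  B: 168 + 0.2×(128−168) = 168 − 8 = 160 → 160
  → #2E5EA0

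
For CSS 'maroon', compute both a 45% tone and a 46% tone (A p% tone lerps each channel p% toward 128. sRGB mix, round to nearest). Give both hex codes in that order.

#803A3A, #803B3B

CSS maroon is rgb(128, 0, 0).
45% tone:
  R: 128 + 0.45×(128−128) = 128 + 0 = 128 → 128
  G: 0 + 0.45×(128−0) = 0 + 57.6 = 57.6 → 58
  B: 0 + 0.45×(128−0) = 0 + 57.6 = 57.6 → 58
  → #803A3A
46% tone:
  R: 128 + 0 = 128 → 128
  G: 0 + 58.88 = 58.88 → 59
  B: 0 + 58.88 = 58.88 → 59
  → #803B3B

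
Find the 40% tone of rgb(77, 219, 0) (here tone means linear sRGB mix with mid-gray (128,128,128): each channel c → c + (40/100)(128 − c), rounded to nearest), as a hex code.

#61b733

Per channel, c → c + 0.4(128 − c):
  R: 77 + 0.4×(128−77) = 77 + 20.4 = 97.4 → 97
  G: 219 + 0.4×(128−219) = 219 − 36.4 = 182.6 → 183
  B: 0 + 0.4×(128−0) = 0 + 51.2 = 51.2 → 51
rgb(97, 183, 51) = #61b733.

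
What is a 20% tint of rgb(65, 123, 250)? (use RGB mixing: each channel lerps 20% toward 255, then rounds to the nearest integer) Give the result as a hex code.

Lerp each channel 20% toward 255:
  R: 65 + 0.2×(255−65) = 65 + 38 = 103 → 103
  G: 123 + 0.2×(255−123) = 123 + 26.4 = 149.4 → 149
  B: 250 + 0.2×(255−250) = 250 + 1 = 251 → 251
rgb(103, 149, 251) = #6795FB.

#6795FB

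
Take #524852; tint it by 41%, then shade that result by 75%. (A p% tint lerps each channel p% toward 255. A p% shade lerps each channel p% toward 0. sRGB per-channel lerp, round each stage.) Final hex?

#524852 is rgb(82, 72, 82).
Lerp each channel 41% toward 255:
  R: 82 + 0.41×(255−82) = 82 + 70.93 = 152.93 → 153
  G: 72 + 0.41×(255−72) = 72 + 75.03 = 147.03 → 147
  B: 82 + 70.93 = 152.93 → 153
After the tint: rgb(153, 147, 153) = #999399.
Lerp each channel 75% toward 0:
  R: 153 + 0.75×(0−153) = 153 − 114.75 = 38.25 → 38
  G: 147 + 0.75×(0−147) = 147 − 110.25 = 36.75 → 37
  B: 153 − 114.75 = 38.25 → 38
rgb(38, 37, 38) = #262526.

#262526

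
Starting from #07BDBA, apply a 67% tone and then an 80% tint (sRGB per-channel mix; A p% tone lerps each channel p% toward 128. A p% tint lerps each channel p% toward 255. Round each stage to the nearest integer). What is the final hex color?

#DEEAE9

#07BDBA is rgb(7, 189, 186).
Lerp each channel 67% toward 128:
  R: 7 + 81.07 = 88.07 → 88
  G: 189 − 40.87 = 148.13 → 148
  B: 186 + 0.67×(128−186) = 186 − 38.86 = 147.14 → 147
After the tone: rgb(88, 148, 147) = #589493.
Lerp each channel 80% toward 255:
  R: 88 + 133.6 = 221.6 → 222
  G: 148 + 0.8×(255−148) = 148 + 85.6 = 233.6 → 234
  B: 147 + 86.4 = 233.4 → 233
rgb(222, 234, 233) = #DEEAE9.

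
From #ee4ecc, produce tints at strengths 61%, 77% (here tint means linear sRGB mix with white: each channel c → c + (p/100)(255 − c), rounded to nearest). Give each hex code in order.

#f8baeb, #fbd6f3

#ee4ecc is rgb(238, 78, 204).
61%: (238 + 10.37 = 248.37→248, 78 + 107.97 = 185.97→186, 204 + 31.11 = 235.11→235) → #f8baeb
77%: (238 + 13.09 = 251.09→251, 78 + 136.29 = 214.29→214, 204 + 39.27 = 243.27→243) → #fbd6f3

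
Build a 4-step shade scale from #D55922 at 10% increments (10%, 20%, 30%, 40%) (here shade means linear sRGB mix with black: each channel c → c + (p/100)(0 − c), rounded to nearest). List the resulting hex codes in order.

#D55922 is rgb(213, 89, 34).
10%: (213 − 21.3 = 191.7→192, 89 − 8.9 = 80.1→80, 34 − 3.4 = 30.6→31) → #C0501F
20%: (213 − 42.6 = 170.4→170, 89 − 17.8 = 71.2→71, 34 − 6.8 = 27.2→27) → #AA471B
30%: (213 − 63.9 = 149.1→149, 89 − 26.7 = 62.3→62, 34 − 10.2 = 23.8→24) → #953E18
40%: (213 − 85.2 = 127.8→128, 89 − 35.6 = 53.4→53, 34 − 13.6 = 20.4→20) → #803514

#C0501F, #AA471B, #953E18, #803514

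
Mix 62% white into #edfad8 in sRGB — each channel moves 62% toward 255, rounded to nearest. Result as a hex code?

#edfad8 is rgb(237, 250, 216).
A 62% tint moves each channel 62% toward 255:
  R: 237 + 0.62×(255−237) = 237 + 11.16 = 248.16 → 248
  G: 250 + 3.1 = 253.1 → 253
  B: 216 + 24.18 = 240.18 → 240
rgb(248, 253, 240) = #f8fdf0.

#f8fdf0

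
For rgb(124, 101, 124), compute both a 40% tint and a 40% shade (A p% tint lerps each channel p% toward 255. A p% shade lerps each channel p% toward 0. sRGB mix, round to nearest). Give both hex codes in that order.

40% tint:
  R: 124 + 0.4×(255−124) = 124 + 52.4 = 176.4 → 176
  G: 101 + 0.4×(255−101) = 101 + 61.6 = 162.6 → 163
  B: 124 + 52.4 = 176.4 → 176
  → #b0a3b0
40% shade:
  R: 124 + 0.4×(0−124) = 124 − 49.6 = 74.4 → 74
  G: 101 + 0.4×(0−101) = 101 − 40.4 = 60.6 → 61
  B: 124 + 0.4×(0−124) = 124 − 49.6 = 74.4 → 74
  → #4a3d4a

#b0a3b0, #4a3d4a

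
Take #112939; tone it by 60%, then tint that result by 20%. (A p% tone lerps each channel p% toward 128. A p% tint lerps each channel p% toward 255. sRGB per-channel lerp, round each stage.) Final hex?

#767D83

#112939 is rgb(17, 41, 57).
Per channel, c → c + 0.6(128 − c):
  R: 17 + 0.6×(128−17) = 17 + 66.6 = 83.6 → 84
  G: 41 + 52.2 = 93.2 → 93
  B: 57 + 0.6×(128−57) = 57 + 42.6 = 99.6 → 100
After the tone: rgb(84, 93, 100) = #545D64.
A 20% tint moves each channel 20% toward 255:
  R: 84 + 34.2 = 118.2 → 118
  G: 93 + 32.4 = 125.4 → 125
  B: 100 + 31 = 131 → 131
rgb(118, 125, 131) = #767D83.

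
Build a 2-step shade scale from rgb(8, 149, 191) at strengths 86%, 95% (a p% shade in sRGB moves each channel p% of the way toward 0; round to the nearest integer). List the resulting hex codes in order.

#01151b, #00070a

86%: (8 − 6.88 = 1.12→1, 149 − 128.14 = 20.86→21, 191 − 164.26 = 26.74→27) → #01151b
95%: (8 − 7.6 = 0.4→0, 149 − 141.55 = 7.45→7, 191 − 181.45 = 9.55→10) → #00070a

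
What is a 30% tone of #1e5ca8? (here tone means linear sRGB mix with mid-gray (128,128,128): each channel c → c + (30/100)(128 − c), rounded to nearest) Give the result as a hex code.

#3b679c

#1e5ca8 is rgb(30, 92, 168).
A 30% tone moves each channel 30% toward 128:
  R: 30 + 0.3×(128−30) = 30 + 29.4 = 59.4 → 59
  G: 92 + 10.8 = 102.8 → 103
  B: 168 + 0.3×(128−168) = 168 − 12 = 156 → 156
rgb(59, 103, 156) = #3b679c.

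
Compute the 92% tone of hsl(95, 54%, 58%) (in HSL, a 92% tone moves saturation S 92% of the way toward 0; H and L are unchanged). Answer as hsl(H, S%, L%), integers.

S moves 92% from 54 toward 0: 54 − 49.68 = 4.32 → 4.
H and L are unchanged.

hsl(95, 4%, 58%)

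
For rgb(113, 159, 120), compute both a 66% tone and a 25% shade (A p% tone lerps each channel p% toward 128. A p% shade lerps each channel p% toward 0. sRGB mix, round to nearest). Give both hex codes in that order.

66% tone:
  R: 113 + 9.9 = 122.9 → 123
  G: 159 + 0.66×(128−159) = 159 − 20.46 = 138.54 → 139
  B: 120 + 0.66×(128−120) = 120 + 5.28 = 125.28 → 125
  → #7B8B7D
25% shade:
  R: 113 − 28.25 = 84.75 → 85
  G: 159 − 39.75 = 119.25 → 119
  B: 120 + 0.25×(0−120) = 120 − 30 = 90 → 90
  → #55775A

#7B8B7D, #55775A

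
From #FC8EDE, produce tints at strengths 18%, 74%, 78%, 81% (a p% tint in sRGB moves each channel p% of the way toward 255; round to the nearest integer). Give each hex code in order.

#FC8EDE is rgb(252, 142, 222).
18%: (252 + 0.54 = 252.54→253, 142 + 20.34 = 162.34→162, 222 + 5.94 = 227.94→228) → #FDA2E4
74%: (252 + 2.22 = 254.22→254, 142 + 83.62 = 225.62→226, 222 + 24.42 = 246.42→246) → #FEE2F6
78%: (252 + 2.34 = 254.34→254, 142 + 88.14 = 230.14→230, 222 + 25.74 = 247.74→248) → #FEE6F8
81%: (252 + 2.43 = 254.43→254, 142 + 91.53 = 233.53→234, 222 + 26.73 = 248.73→249) → #FEEAF9

#FDA2E4, #FEE2F6, #FEE6F8, #FEEAF9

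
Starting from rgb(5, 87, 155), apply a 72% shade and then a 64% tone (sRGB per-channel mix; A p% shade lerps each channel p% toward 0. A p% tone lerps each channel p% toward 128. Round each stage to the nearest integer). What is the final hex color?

#525b61

A 72% shade moves each channel 72% toward 0:
  R: 5 + 0.72×(0−5) = 5 − 3.6 = 1.4 → 1
  G: 87 − 62.64 = 24.36 → 24
  B: 155 − 111.6 = 43.4 → 43
After the shade: rgb(1, 24, 43) = #01182b.
Lerp each channel 64% toward 128:
  R: 1 + 81.28 = 82.28 → 82
  G: 24 + 66.56 = 90.56 → 91
  B: 43 + 54.4 = 97.4 → 97
rgb(82, 91, 97) = #525b61.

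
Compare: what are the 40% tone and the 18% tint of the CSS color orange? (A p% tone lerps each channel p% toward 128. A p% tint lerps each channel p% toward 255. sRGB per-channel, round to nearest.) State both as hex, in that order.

#CC9633, #FFB52E

CSS orange is rgb(255, 165, 0).
40% tone:
  R: 255 − 50.8 = 204.2 → 204
  G: 165 + 0.4×(128−165) = 165 − 14.8 = 150.2 → 150
  B: 0 + 51.2 = 51.2 → 51
  → #CC9633
18% tint:
  R: 255 + 0 = 255 → 255
  G: 165 + 0.18×(255−165) = 165 + 16.2 = 181.2 → 181
  B: 0 + 45.9 = 45.9 → 46
  → #FFB52E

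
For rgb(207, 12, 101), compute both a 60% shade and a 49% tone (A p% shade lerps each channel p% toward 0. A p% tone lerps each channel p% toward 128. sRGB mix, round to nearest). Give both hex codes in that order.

60% shade:
  R: 207 − 124.2 = 82.8 → 83
  G: 12 − 7.2 = 4.8 → 5
  B: 101 + 0.6×(0−101) = 101 − 60.6 = 40.4 → 40
  → #530528
49% tone:
  R: 207 + 0.49×(128−207) = 207 − 38.71 = 168.29 → 168
  G: 12 + 56.84 = 68.84 → 69
  B: 101 + 0.49×(128−101) = 101 + 13.23 = 114.23 → 114
  → #A84572

#530528, #A84572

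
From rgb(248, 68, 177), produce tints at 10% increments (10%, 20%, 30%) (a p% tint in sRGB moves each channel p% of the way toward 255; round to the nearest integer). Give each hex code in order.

10%: (248 + 0.7 = 248.7→249, 68 + 18.7 = 86.7→87, 177 + 7.8 = 184.8→185) → #F957B9
20%: (248 + 1.4 = 249.4→249, 68 + 37.4 = 105.4→105, 177 + 15.6 = 192.6→193) → #F969C1
30%: (248 + 2.1 = 250.1→250, 68 + 56.1 = 124.1→124, 177 + 23.4 = 200.4→200) → #FA7CC8

#F957B9, #F969C1, #FA7CC8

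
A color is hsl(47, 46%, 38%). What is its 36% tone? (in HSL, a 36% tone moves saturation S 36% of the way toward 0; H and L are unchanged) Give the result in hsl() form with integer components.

S moves 36% from 46 toward 0: 46 − 16.56 = 29.44 → 29.
H and L are unchanged.

hsl(47, 29%, 38%)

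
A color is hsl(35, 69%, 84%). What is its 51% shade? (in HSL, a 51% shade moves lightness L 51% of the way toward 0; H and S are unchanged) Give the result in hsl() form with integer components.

L moves 51% from 84 toward 0: 84 − 42.84 = 41.16 → 41.
H and S are unchanged.

hsl(35, 69%, 41%)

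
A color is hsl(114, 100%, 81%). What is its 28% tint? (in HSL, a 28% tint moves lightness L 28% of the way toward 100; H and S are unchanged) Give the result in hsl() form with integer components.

hsl(114, 100%, 86%)

L moves 28% from 81 toward 100: 81 + 5.32 = 86.32 → 86.
H and S are unchanged.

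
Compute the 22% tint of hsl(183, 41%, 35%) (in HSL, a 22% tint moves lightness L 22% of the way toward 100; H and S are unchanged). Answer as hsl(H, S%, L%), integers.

L moves 22% from 35 toward 100: 35 + 14.3 = 49.3 → 49.
H and S are unchanged.

hsl(183, 41%, 49%)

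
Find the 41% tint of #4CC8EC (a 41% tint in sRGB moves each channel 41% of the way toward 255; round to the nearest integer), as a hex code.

#95DFF4

#4CC8EC is rgb(76, 200, 236).
Per channel, c → c + 0.41(255 − c):
  R: 76 + 0.41×(255−76) = 76 + 73.39 = 149.39 → 149
  G: 200 + 22.55 = 222.55 → 223
  B: 236 + 0.41×(255−236) = 236 + 7.79 = 243.79 → 244
rgb(149, 223, 244) = #95DFF4.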